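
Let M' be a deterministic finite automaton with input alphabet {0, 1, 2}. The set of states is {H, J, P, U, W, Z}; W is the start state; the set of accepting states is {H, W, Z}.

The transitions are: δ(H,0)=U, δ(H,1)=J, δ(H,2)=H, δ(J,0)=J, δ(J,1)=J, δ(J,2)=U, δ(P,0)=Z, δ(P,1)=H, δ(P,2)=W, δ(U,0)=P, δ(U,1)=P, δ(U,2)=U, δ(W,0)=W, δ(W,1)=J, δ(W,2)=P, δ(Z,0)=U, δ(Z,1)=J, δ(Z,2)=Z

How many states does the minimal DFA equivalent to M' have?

Initial partition by acceptance: {H,W,Z} | {J,P,U}.
On input 0, block {H,W,Z} splits into {H,Z} and {W}.
On input 0, block {J,P,U} splits into {J,U} and {P}.
Split {J,U} by δ(·,0) → {J} and {U}.
Stable partition: {H,Z} | {J} | {W} | {P} | {U} — 5 equivalence classes.

5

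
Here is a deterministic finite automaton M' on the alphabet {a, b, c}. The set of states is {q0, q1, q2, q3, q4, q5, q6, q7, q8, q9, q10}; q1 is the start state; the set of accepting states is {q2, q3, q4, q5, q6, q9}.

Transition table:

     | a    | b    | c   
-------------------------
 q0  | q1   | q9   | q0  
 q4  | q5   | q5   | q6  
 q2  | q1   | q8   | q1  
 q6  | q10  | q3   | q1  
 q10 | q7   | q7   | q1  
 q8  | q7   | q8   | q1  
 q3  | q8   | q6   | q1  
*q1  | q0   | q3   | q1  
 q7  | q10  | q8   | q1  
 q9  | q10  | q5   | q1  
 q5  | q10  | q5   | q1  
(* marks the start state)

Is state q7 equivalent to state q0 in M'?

No

States {q2,q4} cannot be reached from the start state, so discard them.
P0 = {q3,q5,q6,q9} | {q0,q1,q7,q8,q10}.
Split {q0,q1,q7,q8,q10} by δ(·,b) → {q7,q8,q10} and {q0,q1}.
The partition is now stable with 3 blocks: {q3,q5,q6,q9} | {q7,q8,q10} | {q0,q1}.
q7 and q0 end up in different blocks, so they are distinguishable. For instance, the string 'b' is accepted from only q0.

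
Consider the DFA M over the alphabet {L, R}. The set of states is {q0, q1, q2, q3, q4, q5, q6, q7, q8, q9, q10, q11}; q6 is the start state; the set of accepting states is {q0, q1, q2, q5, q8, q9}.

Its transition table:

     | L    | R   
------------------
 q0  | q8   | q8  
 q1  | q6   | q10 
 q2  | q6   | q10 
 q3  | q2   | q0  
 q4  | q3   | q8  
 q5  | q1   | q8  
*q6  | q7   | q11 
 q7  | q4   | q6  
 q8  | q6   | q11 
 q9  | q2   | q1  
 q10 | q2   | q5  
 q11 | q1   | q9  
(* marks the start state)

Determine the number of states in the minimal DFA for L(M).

Every state is reachable, so we keep all 12.
Start with accepting vs non-accepting: {q0,q1,q2,q5,q8,q9} | {q3,q4,q6,q7,q10,q11}.
On input L, block {q0,q1,q2,q5,q8,q9} splits into {q0,q5,q9} and {q1,q2,q8}.
On input L, block {q3,q4,q6,q7,q10,q11} splits into {q3,q10,q11} and {q4,q6,q7}.
Split {q4,q6,q7} by δ(·,L) → {q6,q7} and {q4}.
Split {q6,q7} by δ(·,L) → {q6} and {q7}.
Stable partition: {q0,q5,q9} | {q3,q10,q11} | {q1,q2,q8} | {q6} | {q4} | {q7} — 6 equivalence classes.

6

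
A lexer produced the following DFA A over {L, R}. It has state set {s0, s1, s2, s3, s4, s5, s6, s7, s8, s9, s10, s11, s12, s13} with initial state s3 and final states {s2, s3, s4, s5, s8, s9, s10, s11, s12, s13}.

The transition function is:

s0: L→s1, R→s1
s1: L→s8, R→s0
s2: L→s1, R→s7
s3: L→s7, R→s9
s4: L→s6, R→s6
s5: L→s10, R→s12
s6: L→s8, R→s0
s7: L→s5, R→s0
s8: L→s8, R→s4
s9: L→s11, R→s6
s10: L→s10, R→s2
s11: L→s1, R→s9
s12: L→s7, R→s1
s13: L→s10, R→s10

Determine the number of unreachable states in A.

No path from s3 leads to s13; the other 13 states are all reachable.

1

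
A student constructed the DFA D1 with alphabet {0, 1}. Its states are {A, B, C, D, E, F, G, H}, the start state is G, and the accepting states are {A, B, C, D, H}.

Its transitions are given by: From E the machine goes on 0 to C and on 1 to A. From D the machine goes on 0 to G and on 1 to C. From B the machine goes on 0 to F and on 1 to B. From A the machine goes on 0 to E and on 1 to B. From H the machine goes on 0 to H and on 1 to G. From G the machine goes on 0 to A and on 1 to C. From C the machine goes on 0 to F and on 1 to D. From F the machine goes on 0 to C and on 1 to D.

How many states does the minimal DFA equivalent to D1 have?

2

States {H} cannot be reached from the start state, so discard them.
Start with accepting vs non-accepting: {A,B,C,D} | {E,F,G}.
Stable partition: {A,B,C,D} | {E,F,G} — 2 equivalence classes.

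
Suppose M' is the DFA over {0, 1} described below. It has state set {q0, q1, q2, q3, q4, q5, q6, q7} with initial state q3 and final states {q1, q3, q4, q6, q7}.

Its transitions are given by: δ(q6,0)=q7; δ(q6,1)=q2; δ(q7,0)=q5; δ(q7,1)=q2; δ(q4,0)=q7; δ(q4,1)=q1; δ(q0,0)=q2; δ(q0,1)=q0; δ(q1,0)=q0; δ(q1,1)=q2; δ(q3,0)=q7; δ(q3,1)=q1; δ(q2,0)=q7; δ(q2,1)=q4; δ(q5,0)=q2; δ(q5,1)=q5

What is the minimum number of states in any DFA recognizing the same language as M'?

4

Reachable states from the start: {q0,q1,q2,q3,q4,q5,q7}. Unreachable: {q6} — drop them.
Initial partition by acceptance: {q1,q3,q4,q7} | {q0,q2,q5}.
On input 0, block {q1,q3,q4,q7} splits into {q1,q7} and {q3,q4}.
On input 0, block {q0,q2,q5} splits into {q0,q5} and {q2}.
The partition is now stable with 4 blocks: {q1,q7} | {q0,q5} | {q3,q4} | {q2}.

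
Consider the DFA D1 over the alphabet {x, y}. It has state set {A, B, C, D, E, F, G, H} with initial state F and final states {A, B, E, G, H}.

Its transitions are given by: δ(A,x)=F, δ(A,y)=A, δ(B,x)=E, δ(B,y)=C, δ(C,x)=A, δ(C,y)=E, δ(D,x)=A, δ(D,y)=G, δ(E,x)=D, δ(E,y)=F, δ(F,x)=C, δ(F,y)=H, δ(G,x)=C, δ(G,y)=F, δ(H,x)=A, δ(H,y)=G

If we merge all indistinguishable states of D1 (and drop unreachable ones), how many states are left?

5

First remove the unreachable states {B}; 7 states remain.
Initial partition by acceptance: {A,E,G,H} | {C,D,F}.
On input x, block {A,E,G,H} splits into {A,E,G} and {H}.
Refine {A,E,G} on symbol y: members go to different blocks, giving {E,G} and {A}.
Split {C,D,F} by δ(·,x) → {C,D} and {F}.
No further refinement is possible. Final partition (5 blocks): {E,G} | {C,D} | {H} | {A} | {F}.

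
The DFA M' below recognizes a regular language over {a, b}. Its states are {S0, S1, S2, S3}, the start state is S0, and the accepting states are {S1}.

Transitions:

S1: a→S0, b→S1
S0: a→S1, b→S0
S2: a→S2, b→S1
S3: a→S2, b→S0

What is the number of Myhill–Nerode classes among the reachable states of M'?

First remove the unreachable states {S2,S3}; 2 states remain.
Initial partition by acceptance: {S1} | {S0}.
The partition is now stable with 2 blocks: {S1} | {S0}.

2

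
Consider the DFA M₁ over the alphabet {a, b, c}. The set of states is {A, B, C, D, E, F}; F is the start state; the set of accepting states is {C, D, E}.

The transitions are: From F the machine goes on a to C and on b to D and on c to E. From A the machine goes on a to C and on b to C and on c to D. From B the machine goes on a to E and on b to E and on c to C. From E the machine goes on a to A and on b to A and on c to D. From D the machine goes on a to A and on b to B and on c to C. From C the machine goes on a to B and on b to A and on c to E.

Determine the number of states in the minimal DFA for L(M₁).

2

P0 = {C,D,E} | {A,B,F}.
Stable partition: {C,D,E} | {A,B,F} — 2 equivalence classes.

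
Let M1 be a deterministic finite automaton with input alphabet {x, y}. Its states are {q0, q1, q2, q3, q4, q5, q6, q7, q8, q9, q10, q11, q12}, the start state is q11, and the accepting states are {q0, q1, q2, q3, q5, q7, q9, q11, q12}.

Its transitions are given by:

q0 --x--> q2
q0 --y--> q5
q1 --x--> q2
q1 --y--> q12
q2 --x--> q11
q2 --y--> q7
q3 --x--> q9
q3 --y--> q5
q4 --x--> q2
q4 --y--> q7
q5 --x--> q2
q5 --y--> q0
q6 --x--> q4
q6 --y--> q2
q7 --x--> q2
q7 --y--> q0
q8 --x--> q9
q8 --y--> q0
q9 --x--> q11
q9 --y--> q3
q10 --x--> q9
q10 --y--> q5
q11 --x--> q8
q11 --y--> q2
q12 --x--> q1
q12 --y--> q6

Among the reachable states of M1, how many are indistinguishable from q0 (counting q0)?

Reachable states from the start: {q0,q2,q3,q5,q7,q8,q9,q11}. Unreachable: {q1,q4,q6,q10,q12} — drop them.
Start with accepting vs non-accepting: {q0,q2,q3,q5,q7,q9,q11} | {q8}.
Refine {q0,q2,q3,q5,q7,q9,q11} on symbol x: members go to different blocks, giving {q0,q2,q3,q5,q7,q9} and {q11}.
Split {q0,q2,q3,q5,q7,q9} by δ(·,x) → {q0,q3,q5,q7} and {q2,q9}.
Stable partition: {q0,q3,q5,q7} | {q8} | {q11} | {q2,q9} — 4 equivalence classes.
State q0 belongs to the block {q0,q3,q5,q7}, which has 4 states.

4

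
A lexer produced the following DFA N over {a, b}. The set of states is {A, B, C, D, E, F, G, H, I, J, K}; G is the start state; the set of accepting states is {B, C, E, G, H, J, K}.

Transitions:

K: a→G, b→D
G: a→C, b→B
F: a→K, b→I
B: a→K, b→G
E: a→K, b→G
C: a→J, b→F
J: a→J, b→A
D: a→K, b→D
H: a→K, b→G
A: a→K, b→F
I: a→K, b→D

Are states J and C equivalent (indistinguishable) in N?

States {E,H} cannot be reached from the start state, so discard them.
Start with accepting vs non-accepting: {B,C,G,J,K} | {A,D,F,I}.
Refine {B,C,G,J,K} on symbol b: members go to different blocks, giving {C,J,K} and {B,G}.
Refine {C,J,K} on symbol a: members go to different blocks, giving {C,J} and {K}.
On input a, block {B,G} splits into {B} and {G}.
Stable partition: {C,J} | {A,D,F,I} | {B} | {K} | {G} — 5 equivalence classes.
J and C lie in the same block of the stable partition, so they are equivalent — no string distinguishes them.

Yes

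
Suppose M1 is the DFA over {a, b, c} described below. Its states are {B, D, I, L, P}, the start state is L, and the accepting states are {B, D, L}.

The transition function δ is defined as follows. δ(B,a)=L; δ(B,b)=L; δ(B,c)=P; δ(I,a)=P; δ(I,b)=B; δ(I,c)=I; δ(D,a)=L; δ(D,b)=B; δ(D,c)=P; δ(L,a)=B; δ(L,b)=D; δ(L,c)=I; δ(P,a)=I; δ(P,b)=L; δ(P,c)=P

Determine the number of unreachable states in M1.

A breadth-first search from the start state visits every state.

0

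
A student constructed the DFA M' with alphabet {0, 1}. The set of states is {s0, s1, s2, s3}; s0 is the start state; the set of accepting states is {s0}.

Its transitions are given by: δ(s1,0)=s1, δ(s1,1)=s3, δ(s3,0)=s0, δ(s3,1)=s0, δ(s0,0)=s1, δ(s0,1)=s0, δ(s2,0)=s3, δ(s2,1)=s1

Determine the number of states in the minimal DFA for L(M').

First remove the unreachable states {s2}; 3 states remain.
P0 = {s0} | {s1,s3}.
On input 0, block {s1,s3} splits into {s1} and {s3}.
No further refinement is possible. Final partition (3 blocks): {s0} | {s1} | {s3}.

3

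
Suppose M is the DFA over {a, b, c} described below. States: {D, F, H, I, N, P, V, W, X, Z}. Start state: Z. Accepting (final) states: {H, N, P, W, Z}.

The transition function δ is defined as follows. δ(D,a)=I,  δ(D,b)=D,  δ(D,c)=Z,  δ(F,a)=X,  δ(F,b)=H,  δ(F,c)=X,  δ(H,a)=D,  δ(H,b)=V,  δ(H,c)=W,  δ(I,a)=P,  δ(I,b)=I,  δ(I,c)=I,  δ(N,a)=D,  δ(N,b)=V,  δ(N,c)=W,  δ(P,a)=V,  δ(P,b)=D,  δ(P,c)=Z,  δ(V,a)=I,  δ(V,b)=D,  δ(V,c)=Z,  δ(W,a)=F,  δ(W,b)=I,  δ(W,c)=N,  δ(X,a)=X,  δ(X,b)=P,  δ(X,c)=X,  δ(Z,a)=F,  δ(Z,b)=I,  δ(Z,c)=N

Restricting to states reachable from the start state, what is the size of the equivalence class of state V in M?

2

Every state is reachable, so we keep all 10.
Initial partition by acceptance: {H,N,P,W,Z} | {D,F,I,V,X}.
Split {D,F,I,V,X} by δ(·,a) → {D,F,V,X} and {I}.
Refine {H,N,P,W,Z} on symbol b: members go to different blocks, giving {H,N,P} and {W,Z}.
Split {D,F,V,X} by δ(·,a) → {D,V} and {F,X}.
The partition is now stable with 5 blocks: {H,N,P} | {D,V} | {I} | {W,Z} | {F,X}.
State V belongs to the block {D,V}, which has 2 states.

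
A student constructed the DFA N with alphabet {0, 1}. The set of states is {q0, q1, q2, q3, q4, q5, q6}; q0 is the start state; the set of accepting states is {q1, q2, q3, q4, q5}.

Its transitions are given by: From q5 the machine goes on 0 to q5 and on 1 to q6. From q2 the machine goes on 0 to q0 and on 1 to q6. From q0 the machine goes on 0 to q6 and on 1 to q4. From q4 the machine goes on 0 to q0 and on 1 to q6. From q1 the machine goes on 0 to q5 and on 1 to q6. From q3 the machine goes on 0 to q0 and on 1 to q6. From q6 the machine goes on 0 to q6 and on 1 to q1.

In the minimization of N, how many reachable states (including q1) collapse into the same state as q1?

States {q2,q3} cannot be reached from the start state, so discard them.
Initial partition by acceptance: {q1,q4,q5} | {q0,q6}.
On input 0, block {q1,q4,q5} splits into {q1,q5} and {q4}.
Refine {q0,q6} on symbol 1: members go to different blocks, giving {q0} and {q6}.
No further refinement is possible. Final partition (4 blocks): {q1,q5} | {q0} | {q4} | {q6}.
The equivalence class containing q1 is {q1,q5}, of size 2.

2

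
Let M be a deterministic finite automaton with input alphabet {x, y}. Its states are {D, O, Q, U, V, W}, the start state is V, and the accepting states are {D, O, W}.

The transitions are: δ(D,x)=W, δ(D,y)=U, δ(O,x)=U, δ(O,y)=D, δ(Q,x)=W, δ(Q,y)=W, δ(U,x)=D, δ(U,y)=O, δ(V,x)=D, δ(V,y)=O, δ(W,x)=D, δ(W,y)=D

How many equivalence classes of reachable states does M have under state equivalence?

4

First remove the unreachable states {Q}; 5 states remain.
P0 = {D,O,W} | {U,V}.
Split {D,O,W} by δ(·,x) → {D,W} and {O}.
On input y, block {D,W} splits into {D} and {W}.
Stable partition: {D} | {U,V} | {O} | {W} — 4 equivalence classes.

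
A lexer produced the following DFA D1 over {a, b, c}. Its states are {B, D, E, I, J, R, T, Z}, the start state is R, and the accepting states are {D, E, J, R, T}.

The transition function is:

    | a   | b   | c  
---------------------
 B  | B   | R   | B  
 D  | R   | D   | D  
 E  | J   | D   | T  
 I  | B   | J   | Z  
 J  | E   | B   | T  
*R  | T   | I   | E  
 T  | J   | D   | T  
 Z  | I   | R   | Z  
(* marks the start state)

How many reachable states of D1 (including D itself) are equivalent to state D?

Initial partition by acceptance: {D,E,J,R,T} | {B,I,Z}.
Split {D,E,J,R,T} by δ(·,b) → {D,E,T} and {J,R}.
Stable partition: {D,E,T} | {B,I,Z} | {J,R} — 3 equivalence classes.
State D belongs to the block {D,E,T}, which has 3 states.

3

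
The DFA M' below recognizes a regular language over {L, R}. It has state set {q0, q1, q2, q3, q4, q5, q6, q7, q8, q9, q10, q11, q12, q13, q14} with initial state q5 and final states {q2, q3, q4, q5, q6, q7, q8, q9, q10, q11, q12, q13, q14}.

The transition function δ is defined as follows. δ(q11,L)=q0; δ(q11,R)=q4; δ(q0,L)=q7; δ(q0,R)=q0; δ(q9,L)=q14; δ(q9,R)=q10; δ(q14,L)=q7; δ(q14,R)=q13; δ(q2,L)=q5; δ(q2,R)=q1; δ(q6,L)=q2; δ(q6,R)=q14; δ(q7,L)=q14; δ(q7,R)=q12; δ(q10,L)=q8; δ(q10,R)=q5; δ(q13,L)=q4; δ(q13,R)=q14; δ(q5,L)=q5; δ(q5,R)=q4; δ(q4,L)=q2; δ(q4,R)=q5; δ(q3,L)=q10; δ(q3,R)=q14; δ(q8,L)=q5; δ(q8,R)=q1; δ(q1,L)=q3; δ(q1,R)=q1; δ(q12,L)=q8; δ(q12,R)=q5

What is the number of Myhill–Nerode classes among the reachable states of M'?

7

States {q0,q6,q9,q11} cannot be reached from the start state, so discard them.
P0 = {q2,q3,q4,q5,q7,q8,q10,q12,q13,q14} | {q1}.
On input R, block {q2,q3,q4,q5,q7,q8,q10,q12,q13,q14} splits into {q3,q4,q5,q7,q10,q12,q13,q14} and {q2,q8}.
On input L, block {q3,q4,q5,q7,q10,q12,q13,q14} splits into {q3,q5,q7,q13,q14} and {q4,q10,q12}.
Split {q3,q5,q7,q13,q14} by δ(·,L) → {q5,q7,q14} and {q3,q13}.
On input R, block {q5,q7,q14} splits into {q5,q7} and {q14}.
Refine {q5,q7} on symbol L: members go to different blocks, giving {q5} and {q7}.
Stable partition: {q5} | {q1} | {q2,q8} | {q4,q10,q12} | {q3,q13} | {q14} | {q7} — 7 equivalence classes.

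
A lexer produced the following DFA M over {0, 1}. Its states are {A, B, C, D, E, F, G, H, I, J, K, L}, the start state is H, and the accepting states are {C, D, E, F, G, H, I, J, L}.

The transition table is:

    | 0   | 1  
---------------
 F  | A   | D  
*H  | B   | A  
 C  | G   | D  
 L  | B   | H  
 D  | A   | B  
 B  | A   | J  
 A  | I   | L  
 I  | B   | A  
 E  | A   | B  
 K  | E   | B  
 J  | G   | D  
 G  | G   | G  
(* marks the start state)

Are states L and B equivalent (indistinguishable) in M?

No

First remove the unreachable states {C,E,F,K}; 8 states remain.
Initial partition by acceptance: {D,G,H,I,J,L} | {A,B}.
Split {D,G,H,I,J,L} by δ(·,0) → {D,H,I,L} and {G,J}.
Refine {D,H,I,L} on symbol 1: members go to different blocks, giving {D,H,I} and {L}.
On input 0, block {A,B} splits into {A} and {B}.
Split {D,H,I} by δ(·,0) → {H,I} and {D}.
On input 1, block {G,J} splits into {G} and {J}.
The partition is now stable with 7 blocks: {H,I} | {A} | {G} | {L} | {B} | {D} | {J}.
L and B end up in different blocks, so they are distinguishable. For instance, the string 'ε' is accepted from only L.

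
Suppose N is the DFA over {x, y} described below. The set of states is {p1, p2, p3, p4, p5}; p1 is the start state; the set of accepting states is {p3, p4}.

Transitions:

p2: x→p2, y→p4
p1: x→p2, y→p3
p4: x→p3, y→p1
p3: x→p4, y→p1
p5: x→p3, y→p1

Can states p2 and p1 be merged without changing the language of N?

First remove the unreachable states {p5}; 4 states remain.
P0 = {p3,p4} | {p1,p2}.
No further refinement is possible. Final partition (2 blocks): {p3,p4} | {p1,p2}.
p2 and p1 lie in the same block of the stable partition, so they are equivalent — no string distinguishes them.

Yes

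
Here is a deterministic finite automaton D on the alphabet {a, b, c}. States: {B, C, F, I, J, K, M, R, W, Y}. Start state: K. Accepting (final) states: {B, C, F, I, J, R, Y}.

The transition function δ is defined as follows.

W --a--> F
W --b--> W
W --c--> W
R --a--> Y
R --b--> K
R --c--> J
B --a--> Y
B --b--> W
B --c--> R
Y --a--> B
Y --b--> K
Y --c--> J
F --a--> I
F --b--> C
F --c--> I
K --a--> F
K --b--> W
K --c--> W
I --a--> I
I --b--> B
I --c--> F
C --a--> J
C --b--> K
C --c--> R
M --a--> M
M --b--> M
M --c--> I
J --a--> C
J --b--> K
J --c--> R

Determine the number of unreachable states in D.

1

Starting at K and following transitions, the reachable set is {B, C, F, I, J, K, R, W, Y}. That leaves M unreachable — 1 in total.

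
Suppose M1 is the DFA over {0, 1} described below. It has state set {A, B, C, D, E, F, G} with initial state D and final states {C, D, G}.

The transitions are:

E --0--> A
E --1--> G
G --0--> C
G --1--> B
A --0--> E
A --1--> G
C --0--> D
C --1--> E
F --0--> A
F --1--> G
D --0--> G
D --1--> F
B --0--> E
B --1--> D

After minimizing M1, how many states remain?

Start with accepting vs non-accepting: {C,D,G} | {A,B,E,F}.
No further refinement is possible. Final partition (2 blocks): {C,D,G} | {A,B,E,F}.

2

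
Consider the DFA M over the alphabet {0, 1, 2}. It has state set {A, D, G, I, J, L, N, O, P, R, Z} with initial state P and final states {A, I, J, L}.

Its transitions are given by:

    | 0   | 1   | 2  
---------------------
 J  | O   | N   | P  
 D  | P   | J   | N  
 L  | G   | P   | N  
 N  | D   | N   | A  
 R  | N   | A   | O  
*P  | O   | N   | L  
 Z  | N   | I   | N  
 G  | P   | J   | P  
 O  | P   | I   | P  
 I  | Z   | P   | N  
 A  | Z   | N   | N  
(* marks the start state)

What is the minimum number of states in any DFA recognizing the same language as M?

First remove the unreachable states {R}; 10 states remain.
P0 = {A,I,J,L} | {D,G,N,O,P,Z}.
On input 1, block {D,G,N,O,P,Z} splits into {D,G,O,Z} and {N,P}.
No further refinement is possible. Final partition (3 blocks): {A,I,J,L} | {D,G,O,Z} | {N,P}.

3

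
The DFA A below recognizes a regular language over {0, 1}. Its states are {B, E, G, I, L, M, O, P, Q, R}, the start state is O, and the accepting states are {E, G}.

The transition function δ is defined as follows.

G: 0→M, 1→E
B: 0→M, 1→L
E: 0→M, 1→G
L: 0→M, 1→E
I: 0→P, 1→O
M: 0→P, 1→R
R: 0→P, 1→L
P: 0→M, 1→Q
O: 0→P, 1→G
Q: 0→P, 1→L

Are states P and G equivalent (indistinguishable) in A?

Reachable states from the start: {E,G,L,M,O,P,Q,R}. Unreachable: {B,I} — drop them.
Initial partition by acceptance: {E,G} | {L,M,O,P,Q,R}.
Split {L,M,O,P,Q,R} by δ(·,1) → {M,P,Q,R} and {L,O}.
On input 1, block {M,P,Q,R} splits into {M,P} and {Q,R}.
Stable partition: {E,G} | {M,P} | {L,O} | {Q,R} — 4 equivalence classes.
P and G end up in different blocks, so they are distinguishable. For instance, the string 'ε' is accepted from only G.

No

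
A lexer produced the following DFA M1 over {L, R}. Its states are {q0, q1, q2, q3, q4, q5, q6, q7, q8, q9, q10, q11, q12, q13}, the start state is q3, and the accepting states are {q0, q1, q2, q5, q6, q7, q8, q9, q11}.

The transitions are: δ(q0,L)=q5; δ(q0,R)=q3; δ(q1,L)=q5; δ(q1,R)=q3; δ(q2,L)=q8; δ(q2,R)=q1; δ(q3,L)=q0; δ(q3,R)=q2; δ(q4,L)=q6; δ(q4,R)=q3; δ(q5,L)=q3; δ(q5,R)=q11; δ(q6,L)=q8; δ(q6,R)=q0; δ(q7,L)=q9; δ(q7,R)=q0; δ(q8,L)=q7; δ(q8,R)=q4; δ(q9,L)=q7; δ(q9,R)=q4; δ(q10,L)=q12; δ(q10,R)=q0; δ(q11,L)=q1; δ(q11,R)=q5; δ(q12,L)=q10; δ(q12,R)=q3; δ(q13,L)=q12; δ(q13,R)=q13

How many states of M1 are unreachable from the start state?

No path from q3 leads to q10, q12, q13; the other 11 states are all reachable.

3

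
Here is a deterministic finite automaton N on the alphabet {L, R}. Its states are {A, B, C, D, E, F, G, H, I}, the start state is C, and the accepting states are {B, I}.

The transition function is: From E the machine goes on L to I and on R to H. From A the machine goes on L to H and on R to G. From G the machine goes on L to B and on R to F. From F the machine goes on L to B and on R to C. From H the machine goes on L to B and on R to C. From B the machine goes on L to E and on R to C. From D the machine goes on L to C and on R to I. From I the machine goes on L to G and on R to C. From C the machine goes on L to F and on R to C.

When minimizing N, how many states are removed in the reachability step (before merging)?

BFS from C reaches {B, C, E, F, G, H, I}; the 2 state(s) A, D are never visited.

2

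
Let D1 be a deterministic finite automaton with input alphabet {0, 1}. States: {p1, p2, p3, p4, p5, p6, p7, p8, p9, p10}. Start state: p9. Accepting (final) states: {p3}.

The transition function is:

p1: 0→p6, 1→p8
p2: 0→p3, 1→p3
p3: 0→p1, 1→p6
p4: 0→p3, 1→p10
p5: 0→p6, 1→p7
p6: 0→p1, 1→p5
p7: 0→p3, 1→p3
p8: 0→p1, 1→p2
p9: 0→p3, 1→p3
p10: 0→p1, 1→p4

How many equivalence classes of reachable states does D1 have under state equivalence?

Reachable states from the start: {p1,p2,p3,p5,p6,p7,p8,p9}. Unreachable: {p4,p10} — drop them.
Start with accepting vs non-accepting: {p3} | {p1,p2,p5,p6,p7,p8,p9}.
Split {p1,p2,p5,p6,p7,p8,p9} by δ(·,0) → {p1,p5,p6,p8} and {p2,p7,p9}.
Split {p1,p5,p6,p8} by δ(·,1) → {p1,p6} and {p5,p8}.
Stable partition: {p3} | {p1,p6} | {p2,p7,p9} | {p5,p8} — 4 equivalence classes.

4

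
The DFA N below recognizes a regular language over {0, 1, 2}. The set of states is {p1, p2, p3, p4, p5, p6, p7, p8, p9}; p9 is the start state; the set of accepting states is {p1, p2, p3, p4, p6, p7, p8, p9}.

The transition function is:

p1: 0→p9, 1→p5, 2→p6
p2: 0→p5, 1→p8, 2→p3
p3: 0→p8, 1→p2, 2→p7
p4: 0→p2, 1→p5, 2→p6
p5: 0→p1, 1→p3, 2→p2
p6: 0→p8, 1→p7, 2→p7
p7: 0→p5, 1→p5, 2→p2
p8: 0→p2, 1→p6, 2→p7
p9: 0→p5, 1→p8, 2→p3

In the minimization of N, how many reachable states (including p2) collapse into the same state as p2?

States {p4} cannot be reached from the start state, so discard them.
P0 = {p1,p2,p3,p6,p7,p8,p9} | {p5}.
Refine {p1,p2,p3,p6,p7,p8,p9} on symbol 0: members go to different blocks, giving {p1,p3,p6,p8} and {p2,p7,p9}.
On input 0, block {p1,p3,p6,p8} splits into {p1,p8} and {p3,p6}.
Refine {p1,p8} on symbol 1: members go to different blocks, giving {p1} and {p8}.
On input 1, block {p2,p7,p9} splits into {p2,p9} and {p7}.
Refine {p3,p6} on symbol 1: members go to different blocks, giving {p3} and {p6}.
No further refinement is possible. Final partition (7 blocks): {p1} | {p5} | {p2,p9} | {p3} | {p8} | {p7} | {p6}.
The equivalence class containing p2 is {p2,p9}, of size 2.

2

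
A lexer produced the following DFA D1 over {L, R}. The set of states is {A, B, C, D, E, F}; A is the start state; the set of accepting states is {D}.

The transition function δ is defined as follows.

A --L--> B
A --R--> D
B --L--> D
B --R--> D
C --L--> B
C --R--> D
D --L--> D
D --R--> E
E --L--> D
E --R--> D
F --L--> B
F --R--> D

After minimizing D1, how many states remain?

First remove the unreachable states {C,F}; 4 states remain.
Initial partition by acceptance: {D} | {A,B,E}.
Split {A,B,E} by δ(·,L) → {B,E} and {A}.
No further refinement is possible. Final partition (3 blocks): {D} | {B,E} | {A}.

3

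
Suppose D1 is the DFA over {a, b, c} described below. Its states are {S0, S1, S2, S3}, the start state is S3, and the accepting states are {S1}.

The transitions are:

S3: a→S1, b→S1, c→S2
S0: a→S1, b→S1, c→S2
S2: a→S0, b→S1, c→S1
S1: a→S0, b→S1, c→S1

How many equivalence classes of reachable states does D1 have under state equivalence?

3

P0 = {S1} | {S0,S2,S3}.
Refine {S0,S2,S3} on symbol a: members go to different blocks, giving {S0,S3} and {S2}.
Stable partition: {S1} | {S0,S3} | {S2} — 3 equivalence classes.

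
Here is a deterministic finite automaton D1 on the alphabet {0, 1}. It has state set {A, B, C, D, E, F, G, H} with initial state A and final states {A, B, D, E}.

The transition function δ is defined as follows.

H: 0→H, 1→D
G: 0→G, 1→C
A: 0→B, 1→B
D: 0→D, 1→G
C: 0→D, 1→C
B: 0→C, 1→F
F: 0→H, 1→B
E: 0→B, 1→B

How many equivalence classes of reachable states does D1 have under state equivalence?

Reachable states from the start: {A,B,C,D,F,G,H}. Unreachable: {E} — drop them.
P0 = {A,B,D} | {C,F,G,H}.
Refine {A,B,D} on symbol 0: members go to different blocks, giving {A,D} and {B}.
Split {A,D} by δ(·,0) → {A} and {D}.
Split {C,F,G,H} by δ(·,0) → {F,G,H} and {C}.
Split {F,G,H} by δ(·,1) → {F} and {G} and {H}.
Stable partition: {A} | {F} | {B} | {D} | {C} | {G} | {H} — 7 equivalence classes.

7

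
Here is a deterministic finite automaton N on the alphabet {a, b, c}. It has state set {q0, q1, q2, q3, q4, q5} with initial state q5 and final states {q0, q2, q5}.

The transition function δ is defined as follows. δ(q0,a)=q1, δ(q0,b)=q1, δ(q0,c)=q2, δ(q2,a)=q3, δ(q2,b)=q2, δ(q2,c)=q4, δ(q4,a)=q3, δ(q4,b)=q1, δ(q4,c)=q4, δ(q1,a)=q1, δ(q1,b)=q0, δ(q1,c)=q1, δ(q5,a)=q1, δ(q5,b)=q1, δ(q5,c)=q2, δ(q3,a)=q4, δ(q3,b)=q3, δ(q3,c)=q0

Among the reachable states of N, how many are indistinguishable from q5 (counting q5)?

Every state is reachable, so we keep all 6.
Initial partition by acceptance: {q0,q2,q5} | {q1,q3,q4}.
On input b, block {q0,q2,q5} splits into {q0,q5} and {q2}.
On input b, block {q1,q3,q4} splits into {q3,q4} and {q1}.
Refine {q3,q4} on symbol b: members go to different blocks, giving {q3} and {q4}.
No further refinement is possible. Final partition (5 blocks): {q0,q5} | {q3} | {q2} | {q1} | {q4}.
State q5 belongs to the block {q0,q5}, which has 2 states.

2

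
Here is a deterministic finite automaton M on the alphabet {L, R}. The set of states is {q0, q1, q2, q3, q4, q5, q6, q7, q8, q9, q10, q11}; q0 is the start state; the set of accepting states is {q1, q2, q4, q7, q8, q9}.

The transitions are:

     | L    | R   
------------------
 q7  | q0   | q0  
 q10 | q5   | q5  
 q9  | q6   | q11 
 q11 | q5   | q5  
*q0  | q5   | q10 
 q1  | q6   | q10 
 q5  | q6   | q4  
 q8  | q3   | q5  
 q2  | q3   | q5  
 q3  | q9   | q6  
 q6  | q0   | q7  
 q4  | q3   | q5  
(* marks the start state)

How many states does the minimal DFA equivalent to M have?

8

First remove the unreachable states {q1,q2,q8}; 9 states remain.
Start with accepting vs non-accepting: {q4,q7,q9} | {q0,q3,q5,q6,q10,q11}.
On input L, block {q0,q3,q5,q6,q10,q11} splits into {q0,q5,q6,q10,q11} and {q3}.
On input L, block {q4,q7,q9} splits into {q7,q9} and {q4}.
Refine {q0,q5,q6,q10,q11} on symbol R: members go to different blocks, giving {q0,q10,q11} and {q5} and {q6}.
On input L, block {q7,q9} splits into {q7} and {q9}.
On input R, block {q0,q10,q11} splits into {q10,q11} and {q0}.
Stable partition: {q7} | {q10,q11} | {q3} | {q4} | {q5} | {q6} | {q9} | {q0} — 8 equivalence classes.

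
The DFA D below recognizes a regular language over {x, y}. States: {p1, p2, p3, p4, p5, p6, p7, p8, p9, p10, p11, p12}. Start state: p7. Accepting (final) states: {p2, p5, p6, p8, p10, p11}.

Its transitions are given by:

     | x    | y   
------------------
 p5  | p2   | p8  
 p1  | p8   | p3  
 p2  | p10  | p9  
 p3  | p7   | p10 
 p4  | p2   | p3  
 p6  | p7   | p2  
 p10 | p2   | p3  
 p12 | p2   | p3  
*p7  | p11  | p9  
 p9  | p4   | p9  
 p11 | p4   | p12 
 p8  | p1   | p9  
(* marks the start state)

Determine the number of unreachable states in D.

No path from p7 leads to p1, p5, p6, p8; the other 8 states are all reachable.

4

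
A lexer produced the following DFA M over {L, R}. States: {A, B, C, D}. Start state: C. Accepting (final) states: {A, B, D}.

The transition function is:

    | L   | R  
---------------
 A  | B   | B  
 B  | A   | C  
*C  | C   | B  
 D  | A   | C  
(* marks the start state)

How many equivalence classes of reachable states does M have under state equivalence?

3

Reachable states from the start: {A,B,C}. Unreachable: {D} — drop them.
Initial partition by acceptance: {A,B} | {C}.
Split {A,B} by δ(·,R) → {A} and {B}.
No further refinement is possible. Final partition (3 blocks): {A} | {C} | {B}.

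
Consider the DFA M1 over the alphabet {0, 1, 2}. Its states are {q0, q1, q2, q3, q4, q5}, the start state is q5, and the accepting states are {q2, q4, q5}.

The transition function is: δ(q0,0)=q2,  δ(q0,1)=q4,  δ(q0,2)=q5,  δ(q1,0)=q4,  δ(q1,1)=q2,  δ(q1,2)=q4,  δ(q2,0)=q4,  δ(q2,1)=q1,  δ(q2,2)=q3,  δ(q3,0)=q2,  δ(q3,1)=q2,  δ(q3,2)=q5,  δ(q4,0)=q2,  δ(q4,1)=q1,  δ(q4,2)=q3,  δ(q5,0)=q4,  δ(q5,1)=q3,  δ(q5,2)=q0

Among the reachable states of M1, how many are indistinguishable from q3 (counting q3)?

3

Initial partition by acceptance: {q2,q4,q5} | {q0,q1,q3}.
No further refinement is possible. Final partition (2 blocks): {q2,q4,q5} | {q0,q1,q3}.
State q3 belongs to the block {q0,q1,q3}, which has 3 states.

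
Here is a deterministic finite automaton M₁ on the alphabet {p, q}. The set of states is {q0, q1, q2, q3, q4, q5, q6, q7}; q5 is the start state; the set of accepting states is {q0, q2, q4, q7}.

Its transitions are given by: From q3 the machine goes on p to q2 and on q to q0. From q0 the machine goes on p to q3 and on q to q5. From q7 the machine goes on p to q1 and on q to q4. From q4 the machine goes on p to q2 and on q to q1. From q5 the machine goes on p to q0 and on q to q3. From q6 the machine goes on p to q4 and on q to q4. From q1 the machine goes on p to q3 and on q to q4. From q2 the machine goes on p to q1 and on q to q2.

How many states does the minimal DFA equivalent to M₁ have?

Reachable states from the start: {q0,q1,q2,q3,q4,q5}. Unreachable: {q6,q7} — drop them.
Initial partition by acceptance: {q0,q2,q4} | {q1,q3,q5}.
On input p, block {q0,q2,q4} splits into {q0,q2} and {q4}.
On input q, block {q0,q2} splits into {q0} and {q2}.
On input p, block {q1,q3,q5} splits into {q1} and {q3} and {q5}.
Stable partition: {q0} | {q1} | {q4} | {q2} | {q3} | {q5} — 6 equivalence classes.

6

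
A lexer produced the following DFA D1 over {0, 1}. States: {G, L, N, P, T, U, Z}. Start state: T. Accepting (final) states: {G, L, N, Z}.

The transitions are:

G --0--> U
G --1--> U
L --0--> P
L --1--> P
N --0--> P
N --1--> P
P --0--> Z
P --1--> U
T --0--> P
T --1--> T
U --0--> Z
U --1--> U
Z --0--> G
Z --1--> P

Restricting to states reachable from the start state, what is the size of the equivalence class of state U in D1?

2

Reachable states from the start: {G,P,T,U,Z}. Unreachable: {L,N} — drop them.
P0 = {G,Z} | {P,T,U}.
Refine {G,Z} on symbol 0: members go to different blocks, giving {Z} and {G}.
Split {P,T,U} by δ(·,0) → {P,U} and {T}.
Stable partition: {Z} | {P,U} | {G} | {T} — 4 equivalence classes.
The equivalence class containing U is {P,U}, of size 2.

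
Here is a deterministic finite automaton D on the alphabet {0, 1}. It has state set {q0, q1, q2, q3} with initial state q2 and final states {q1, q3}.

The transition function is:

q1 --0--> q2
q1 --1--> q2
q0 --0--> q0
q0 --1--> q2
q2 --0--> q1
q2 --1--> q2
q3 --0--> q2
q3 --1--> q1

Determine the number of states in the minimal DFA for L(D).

2

Reachable states from the start: {q1,q2}. Unreachable: {q0,q3} — drop them.
Start with accepting vs non-accepting: {q1} | {q2}.
Stable partition: {q1} | {q2} — 2 equivalence classes.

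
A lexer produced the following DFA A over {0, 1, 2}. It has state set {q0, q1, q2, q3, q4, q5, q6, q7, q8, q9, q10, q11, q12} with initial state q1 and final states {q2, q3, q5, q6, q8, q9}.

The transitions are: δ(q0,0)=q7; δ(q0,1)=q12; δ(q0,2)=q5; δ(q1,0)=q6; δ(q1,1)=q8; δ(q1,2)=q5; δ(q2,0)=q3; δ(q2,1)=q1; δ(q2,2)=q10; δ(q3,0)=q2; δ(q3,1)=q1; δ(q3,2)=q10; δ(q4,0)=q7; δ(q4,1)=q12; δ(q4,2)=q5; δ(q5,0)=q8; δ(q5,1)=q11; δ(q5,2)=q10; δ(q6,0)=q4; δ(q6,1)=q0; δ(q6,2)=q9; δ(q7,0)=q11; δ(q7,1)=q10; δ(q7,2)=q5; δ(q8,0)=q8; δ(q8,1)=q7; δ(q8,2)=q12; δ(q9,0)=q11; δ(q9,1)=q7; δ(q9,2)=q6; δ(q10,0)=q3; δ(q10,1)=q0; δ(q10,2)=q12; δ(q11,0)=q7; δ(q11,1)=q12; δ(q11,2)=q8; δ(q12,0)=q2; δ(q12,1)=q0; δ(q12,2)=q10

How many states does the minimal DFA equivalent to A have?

Every state is reachable, so we keep all 13.
P0 = {q2,q3,q5,q6,q8,q9} | {q0,q1,q4,q7,q10,q11,q12}.
Split {q2,q3,q5,q6,q8,q9} by δ(·,0) → {q2,q3,q5,q8} and {q6,q9}.
Split {q0,q1,q4,q7,q10,q11,q12} by δ(·,0) → {q0,q4,q7,q11} and {q10,q12} and {q1}.
On input 1, block {q2,q3,q5,q8} splits into {q2,q3} and {q5,q8}.
Stable partition: {q2,q3} | {q0,q4,q7,q11} | {q6,q9} | {q10,q12} | {q1} | {q5,q8} — 6 equivalence classes.

6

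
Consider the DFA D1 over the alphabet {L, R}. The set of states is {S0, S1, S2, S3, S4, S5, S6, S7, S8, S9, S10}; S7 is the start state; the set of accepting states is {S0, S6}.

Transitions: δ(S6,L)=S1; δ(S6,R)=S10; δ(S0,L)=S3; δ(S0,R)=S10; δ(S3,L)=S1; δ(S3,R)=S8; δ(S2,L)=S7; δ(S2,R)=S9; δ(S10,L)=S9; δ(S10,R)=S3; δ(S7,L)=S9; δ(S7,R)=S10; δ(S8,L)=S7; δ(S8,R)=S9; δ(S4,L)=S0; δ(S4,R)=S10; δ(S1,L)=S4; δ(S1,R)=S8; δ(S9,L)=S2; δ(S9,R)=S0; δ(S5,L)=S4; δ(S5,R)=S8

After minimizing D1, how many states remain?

Reachable states from the start: {S0,S1,S2,S3,S4,S7,S8,S9,S10}. Unreachable: {S5,S6} — drop them.
Start with accepting vs non-accepting: {S0} | {S1,S2,S3,S4,S7,S8,S9,S10}.
Refine {S1,S2,S3,S4,S7,S8,S9,S10} on symbol L: members go to different blocks, giving {S1,S2,S3,S7,S8,S9,S10} and {S4}.
Split {S1,S2,S3,S7,S8,S9,S10} by δ(·,L) → {S2,S3,S7,S8,S9,S10} and {S1}.
On input L, block {S2,S3,S7,S8,S9,S10} splits into {S2,S7,S8,S9,S10} and {S3}.
Split {S2,S7,S8,S9,S10} by δ(·,R) → {S2,S7,S8} and {S9} and {S10}.
On input L, block {S2,S7,S8} splits into {S2,S8} and {S7}.
No further refinement is possible. Final partition (8 blocks): {S0} | {S2,S8} | {S4} | {S1} | {S3} | {S9} | {S10} | {S7}.

8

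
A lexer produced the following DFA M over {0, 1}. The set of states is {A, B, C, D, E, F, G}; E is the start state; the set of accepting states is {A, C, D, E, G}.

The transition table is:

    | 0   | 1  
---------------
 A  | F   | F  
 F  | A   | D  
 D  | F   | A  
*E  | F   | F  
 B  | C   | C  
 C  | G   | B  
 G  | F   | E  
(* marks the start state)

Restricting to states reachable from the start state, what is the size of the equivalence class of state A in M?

2

Reachable states from the start: {A,D,E,F}. Unreachable: {B,C,G} — drop them.
Initial partition by acceptance: {A,D,E} | {F}.
Refine {A,D,E} on symbol 1: members go to different blocks, giving {A,E} and {D}.
The partition is now stable with 3 blocks: {A,E} | {F} | {D}.
State A belongs to the block {A,E}, which has 2 states.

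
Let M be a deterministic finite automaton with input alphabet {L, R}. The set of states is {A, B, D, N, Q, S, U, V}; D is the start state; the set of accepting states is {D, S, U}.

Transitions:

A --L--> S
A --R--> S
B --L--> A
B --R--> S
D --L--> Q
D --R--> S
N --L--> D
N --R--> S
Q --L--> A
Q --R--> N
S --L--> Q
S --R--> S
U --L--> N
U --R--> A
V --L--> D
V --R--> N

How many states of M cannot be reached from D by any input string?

No path from D leads to B, U, V; the other 5 states are all reachable.

3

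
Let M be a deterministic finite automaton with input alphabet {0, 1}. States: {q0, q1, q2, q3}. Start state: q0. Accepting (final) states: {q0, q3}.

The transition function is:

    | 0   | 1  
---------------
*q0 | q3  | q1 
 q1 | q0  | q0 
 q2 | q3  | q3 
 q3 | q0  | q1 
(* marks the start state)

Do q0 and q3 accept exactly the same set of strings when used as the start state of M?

First remove the unreachable states {q2}; 3 states remain.
P0 = {q0,q3} | {q1}.
Stable partition: {q0,q3} | {q1} — 2 equivalence classes.
q0 and q3 lie in the same block of the stable partition, so they are equivalent — no string distinguishes them.

Yes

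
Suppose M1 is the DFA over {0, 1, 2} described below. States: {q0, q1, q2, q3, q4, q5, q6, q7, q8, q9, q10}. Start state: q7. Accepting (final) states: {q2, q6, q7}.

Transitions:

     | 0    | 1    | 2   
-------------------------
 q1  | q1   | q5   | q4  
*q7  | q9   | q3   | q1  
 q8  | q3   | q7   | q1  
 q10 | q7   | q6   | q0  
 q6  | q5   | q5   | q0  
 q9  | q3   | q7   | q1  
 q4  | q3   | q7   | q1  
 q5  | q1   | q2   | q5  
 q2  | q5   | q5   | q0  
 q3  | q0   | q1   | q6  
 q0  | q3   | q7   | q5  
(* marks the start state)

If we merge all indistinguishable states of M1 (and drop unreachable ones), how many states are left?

States {q8,q10} cannot be reached from the start state, so discard them.
Start with accepting vs non-accepting: {q2,q6,q7} | {q0,q1,q3,q4,q5,q9}.
Split {q0,q1,q3,q4,q5,q9} by δ(·,1) → {q0,q4,q5,q9} and {q1,q3}.
Refine {q2,q6,q7} on symbol 1: members go to different blocks, giving {q2,q6} and {q7}.
Split {q0,q4,q5,q9} by δ(·,1) → {q0,q4,q9} and {q5}.
On input 2, block {q0,q4,q9} splits into {q4,q9} and {q0}.
Split {q1,q3} by δ(·,0) → {q1} and {q3}.
The partition is now stable with 7 blocks: {q2,q6} | {q4,q9} | {q1} | {q7} | {q5} | {q0} | {q3}.

7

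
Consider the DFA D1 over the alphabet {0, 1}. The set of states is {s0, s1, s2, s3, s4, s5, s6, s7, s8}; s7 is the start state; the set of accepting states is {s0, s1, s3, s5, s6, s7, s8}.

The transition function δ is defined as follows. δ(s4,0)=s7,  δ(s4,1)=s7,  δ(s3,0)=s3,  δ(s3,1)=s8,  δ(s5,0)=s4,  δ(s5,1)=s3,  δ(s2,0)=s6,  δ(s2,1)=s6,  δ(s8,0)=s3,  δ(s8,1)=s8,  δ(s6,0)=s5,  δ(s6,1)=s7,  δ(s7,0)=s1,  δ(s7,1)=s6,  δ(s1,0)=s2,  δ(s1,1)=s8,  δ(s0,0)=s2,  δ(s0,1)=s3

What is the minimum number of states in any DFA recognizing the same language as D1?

First remove the unreachable states {s0}; 8 states remain.
Initial partition by acceptance: {s1,s3,s5,s6,s7,s8} | {s2,s4}.
On input 0, block {s1,s3,s5,s6,s7,s8} splits into {s3,s6,s7,s8} and {s1,s5}.
Refine {s3,s6,s7,s8} on symbol 0: members go to different blocks, giving {s3,s8} and {s6,s7}.
Stable partition: {s3,s8} | {s2,s4} | {s1,s5} | {s6,s7} — 4 equivalence classes.

4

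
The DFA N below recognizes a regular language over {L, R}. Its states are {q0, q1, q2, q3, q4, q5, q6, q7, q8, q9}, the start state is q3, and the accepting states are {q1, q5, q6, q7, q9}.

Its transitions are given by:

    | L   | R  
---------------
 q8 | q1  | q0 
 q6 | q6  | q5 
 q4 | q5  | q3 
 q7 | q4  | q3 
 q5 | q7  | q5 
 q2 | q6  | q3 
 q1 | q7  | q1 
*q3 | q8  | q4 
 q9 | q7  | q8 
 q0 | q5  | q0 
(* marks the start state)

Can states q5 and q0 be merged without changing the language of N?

No

States {q2,q6,q9} cannot be reached from the start state, so discard them.
P0 = {q1,q5,q7} | {q0,q3,q4,q8}.
Refine {q1,q5,q7} on symbol L: members go to different blocks, giving {q1,q5} and {q7}.
On input L, block {q0,q3,q4,q8} splits into {q0,q4,q8} and {q3}.
Refine {q0,q4,q8} on symbol R: members go to different blocks, giving {q0,q8} and {q4}.
Stable partition: {q1,q5} | {q0,q8} | {q7} | {q3} | {q4} — 5 equivalence classes.
q5 and q0 end up in different blocks, so they are distinguishable. For instance, the string 'ε' is accepted from only q5.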